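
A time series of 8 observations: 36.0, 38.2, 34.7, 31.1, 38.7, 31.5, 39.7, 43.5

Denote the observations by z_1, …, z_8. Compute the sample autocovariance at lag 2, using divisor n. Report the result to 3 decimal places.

Mean z̄ = (36.0 + 38.2 + 34.7 + 31.1 + 38.7 + 31.5 + 39.7 + 43.5)/8 = 36.6750
Deviations: -0.6750, 1.5250, -1.9750, -5.5750, 2.0250, -5.1750, 3.0250, 6.8250
Σ_{t=1}^{6}(z_t−z̄)(z_{t+2}−z̄) = -11.5113
γ_2 = -11.5113 / 8 = -1.439

-1.439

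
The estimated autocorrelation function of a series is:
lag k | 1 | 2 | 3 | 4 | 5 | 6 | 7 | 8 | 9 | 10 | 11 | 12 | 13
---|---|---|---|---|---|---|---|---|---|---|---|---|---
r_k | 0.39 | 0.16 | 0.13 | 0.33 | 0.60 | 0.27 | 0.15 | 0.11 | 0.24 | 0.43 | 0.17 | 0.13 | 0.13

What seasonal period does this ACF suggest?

5

The largest autocorrelation is r_5 = 0.60, with a weaker echo at lag 10 (0.43); the remaining lags stay at or below 0.39. The elevated value at lag 1 (0.39), dropping to 0.16 at lag 2, reflects decaying short-term dependence rather than seasonality.
The dominant spike at lag 5 indicates a seasonal period of 5.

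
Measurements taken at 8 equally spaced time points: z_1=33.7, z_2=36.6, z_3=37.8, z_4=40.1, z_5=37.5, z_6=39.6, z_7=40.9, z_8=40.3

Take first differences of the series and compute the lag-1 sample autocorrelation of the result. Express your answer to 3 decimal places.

-0.370

First differences Δz: 2.9, 1.2, 2.3, -2.6, 2.1, 1.3, -0.6
Mean of differences = 0.9429
Numerator Σ(Δz_t−Δz̄)(Δz_{t+1}−Δz̄) = -8.1933
Denominator Σ(Δz_t−Δz̄)² = 22.1371
r_1(Δz) = -8.1933 / 22.1371 = -0.370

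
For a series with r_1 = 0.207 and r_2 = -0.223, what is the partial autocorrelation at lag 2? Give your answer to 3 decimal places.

φ_{22} = (r_2 − r_1²) / (1 − r_1²)
r_1² = (0.207)² = 0.042849
Numerator = -0.223 − 0.0428 = -0.2658; denominator = 1 − 0.0428 = 0.9572
φ_{22} = -0.2658 / 0.9572 = -0.278

-0.278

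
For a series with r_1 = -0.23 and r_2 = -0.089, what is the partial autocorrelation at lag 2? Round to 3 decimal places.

-0.150

φ_{22} = (r_2 − r_1²) / (1 − r_1²)
r_1² = (-0.23)² = 0.0529
Numerator = -0.089 − 0.0529 = -0.1419; denominator = 1 − 0.0529 = 0.9471
φ_{22} = -0.1419 / 0.9471 = -0.150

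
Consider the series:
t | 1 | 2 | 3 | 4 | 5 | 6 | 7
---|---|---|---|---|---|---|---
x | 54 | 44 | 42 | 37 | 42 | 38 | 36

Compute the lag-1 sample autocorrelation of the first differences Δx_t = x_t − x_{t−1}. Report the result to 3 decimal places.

First differences Δx: -10, -2, -5, 5, -4, -2
Mean of differences = -3.0000
Numerator Σ(Δx_t−Δx̄)(Δx_{t+1}−Δx̄) = -34.0000
Denominator Σ(Δx_t−Δx̄)² = 120.0000
r_1(Δx) = -34.0000 / 120.0000 = -0.283

-0.283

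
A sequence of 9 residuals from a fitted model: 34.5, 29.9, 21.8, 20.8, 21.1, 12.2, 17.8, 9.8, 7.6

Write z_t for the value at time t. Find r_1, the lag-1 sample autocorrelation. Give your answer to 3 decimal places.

0.501

Mean z̄ = (34.5 + 29.9 + 21.8 + 20.8 + 21.1 + 12.2 + 17.8 + 9.8 + 7.6)/9 = 19.5000
Numerator Σ_{t=1}^{8}(z_t−z̄)(z_{t+1}−z̄) = 317.6400
Denominator Σ(z_t−z̄)² = 634.5800
r_1 = 317.6400 / 634.5800 = 0.501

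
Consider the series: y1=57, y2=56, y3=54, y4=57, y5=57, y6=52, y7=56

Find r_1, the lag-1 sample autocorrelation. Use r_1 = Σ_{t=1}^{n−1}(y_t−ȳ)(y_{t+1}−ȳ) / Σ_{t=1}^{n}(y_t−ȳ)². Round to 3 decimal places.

Mean ȳ = (57 + 56 + 54 + 57 + 57 + 52 + 56)/7 = 55.5714
Deviations from mean: 1.4286, 0.4286, -1.5714, 1.4286, 1.4286, -3.5714, 0.4286
Σ(y_t−ȳ)(y_{t+1}−ȳ) = (0.6122) + (-0.6735) + (-2.2449) + (2.0408) + (-5.1020) + (-1.5306) = -6.8980
Denominator Σ(y_t−ȳ)² = 21.7143
r_1 = -6.8980 / 21.7143 = -0.318

-0.318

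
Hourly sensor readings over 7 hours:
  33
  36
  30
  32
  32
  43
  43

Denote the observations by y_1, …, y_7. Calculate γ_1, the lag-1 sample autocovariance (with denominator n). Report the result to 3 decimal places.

Mean ȳ = (33 + 36 + 30 + 32 + 32 + 43 + 43)/7 = 35.5714
Deviations: -2.5714, 0.4286, -5.5714, -3.5714, -3.5714, 7.4286, 7.4286
Σ_{t=1}^{6}(y_t−ȳ)(y_{t+1}−ȳ) = 57.8163
γ_1 = 57.8163 / 7 = 8.259

8.259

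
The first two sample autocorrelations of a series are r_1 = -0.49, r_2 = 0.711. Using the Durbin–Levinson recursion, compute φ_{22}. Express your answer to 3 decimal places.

φ_{22} = (r_2 − r_1²) / (1 − r_1²)
r_1² = (-0.49)² = 0.2401
Numerator = 0.711 − 0.2401 = 0.4709; denominator = 1 − 0.2401 = 0.7599
φ_{22} = 0.4709 / 0.7599 = 0.620

0.620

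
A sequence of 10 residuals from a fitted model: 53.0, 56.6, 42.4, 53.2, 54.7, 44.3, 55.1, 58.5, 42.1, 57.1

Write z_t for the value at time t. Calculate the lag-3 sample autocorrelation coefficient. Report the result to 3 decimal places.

0.561

Mean z̄ = (53.0 + 56.6 + 42.4 + 53.2 + 54.7 + 44.3 + 55.1 + 58.5 + 42.1 + 57.1)/10 = 51.7000
Σ(z_t−z̄)(z_{t+3}−z̄) = (1.9500) + (14.7000) + (68.8200) + (5.1000) + (20.4000) + (71.0400) + (18.3600) = 200.3700
Denominator Σ(z_t−z̄)² = 357.3200
r_3 = 200.3700 / 357.3200 = 0.561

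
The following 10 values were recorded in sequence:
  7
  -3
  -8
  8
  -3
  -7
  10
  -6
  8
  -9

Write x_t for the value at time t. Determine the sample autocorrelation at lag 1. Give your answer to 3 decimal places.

-0.600

Mean x̄ = (7 − 3 − 8 + 8 − 3 − 7 + 10 − 6 + 8 − 9)/10 = -0.3000
Numerator Σ_{t=1}^{9}(x_t−x̄)(x_{t+1}−x̄) = -314.3900
Denominator Σ(x_t−x̄)² = 524.1000
r_1 = -314.3900 / 524.1000 = -0.600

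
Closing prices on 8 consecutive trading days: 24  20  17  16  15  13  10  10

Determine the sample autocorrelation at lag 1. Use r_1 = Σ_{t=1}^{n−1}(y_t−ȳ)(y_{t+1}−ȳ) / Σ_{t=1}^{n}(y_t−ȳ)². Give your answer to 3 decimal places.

Mean ȳ = (24 + 20 + 17 + 16 + 15 + 13 + 10 + 10)/8 = 15.6250
Deviations from mean: 8.3750, 4.3750, 1.3750, 0.3750, -0.6250, -2.6250, -5.6250, -5.6250
Numerator Σ_{t=1}^{7}(y_t−ȳ)(y_{t+1}−ȳ) = 90.9844
Denominator Σ(y_t−ȳ)² = 161.8750
r_1 = 90.9844 / 161.8750 = 0.562

0.562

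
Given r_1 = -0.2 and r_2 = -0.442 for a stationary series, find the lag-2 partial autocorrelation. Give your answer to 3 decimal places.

-0.502

φ_{22} = (r_2 − r_1²) / (1 − r_1²)
r_1² = (-0.2)² = 0.04
Numerator = -0.442 − 0.0400 = -0.4820; denominator = 1 − 0.0400 = 0.9600
φ_{22} = -0.4820 / 0.9600 = -0.502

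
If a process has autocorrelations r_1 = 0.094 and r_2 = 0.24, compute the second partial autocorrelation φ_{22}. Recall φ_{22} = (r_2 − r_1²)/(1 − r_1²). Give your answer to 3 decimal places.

φ_{22} = (r_2 − r_1²) / (1 − r_1²)
r_1² = (0.094)² = 0.008836
Numerator = 0.24 − 0.0088 = 0.2312; denominator = 1 − 0.0088 = 0.9912
φ_{22} = 0.2312 / 0.9912 = 0.233

0.233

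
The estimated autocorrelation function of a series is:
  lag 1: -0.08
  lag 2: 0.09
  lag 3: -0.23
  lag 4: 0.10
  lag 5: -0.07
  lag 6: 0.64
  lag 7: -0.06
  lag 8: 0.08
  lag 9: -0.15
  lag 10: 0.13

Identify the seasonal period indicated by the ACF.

6

The largest autocorrelation is r_6 = 0.64; the remaining lags stay at or below 0.13.
The dominant spike at lag 6 indicates a seasonal period of 6.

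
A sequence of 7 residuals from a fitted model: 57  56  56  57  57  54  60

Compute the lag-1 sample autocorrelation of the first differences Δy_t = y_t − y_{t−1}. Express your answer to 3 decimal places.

-0.379

First differences Δy: -1, 0, 1, 0, -3, 6
Mean of differences = 0.5000
Numerator Σ(Δy_t−Δȳ)(Δy_{t+1}−Δȳ) = -17.2500
Denominator Σ(Δy_t−Δȳ)² = 45.5000
r_1(Δy) = -17.2500 / 45.5000 = -0.379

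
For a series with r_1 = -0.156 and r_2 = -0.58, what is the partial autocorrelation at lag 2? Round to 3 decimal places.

-0.619

φ_{22} = (r_2 − r_1²) / (1 − r_1²)
r_1² = (-0.156)² = 0.024336
Numerator = -0.58 − 0.0243 = -0.6043; denominator = 1 − 0.0243 = 0.9757
φ_{22} = -0.6043 / 0.9757 = -0.619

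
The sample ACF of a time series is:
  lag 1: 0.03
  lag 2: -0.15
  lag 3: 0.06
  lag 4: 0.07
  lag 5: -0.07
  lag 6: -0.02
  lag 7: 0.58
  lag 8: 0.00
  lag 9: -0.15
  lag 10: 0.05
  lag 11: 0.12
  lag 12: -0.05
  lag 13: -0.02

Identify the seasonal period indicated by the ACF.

The largest autocorrelation is r_7 = 0.58; the remaining lags stay at or below 0.12.
The dominant spike at lag 7 indicates a seasonal period of 7.

7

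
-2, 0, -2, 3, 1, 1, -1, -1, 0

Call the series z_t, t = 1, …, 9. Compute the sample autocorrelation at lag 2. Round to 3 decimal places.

0.153

Mean z̄ = (-2 + 0 − 2 + 3 + 1 + 1 − 1 − 1 + 0)/9 = -0.1111
Σ(z_t−z̄)(z_{t+2}−z̄) = (3.5679) + (0.3457) + (-2.0988) + (3.4568) + (-0.9877) + (-0.9877) + (-0.0988) = 3.1975
Denominator Σ(z_t−z̄)² = 20.8889
r_2 = 3.1975 / 20.8889 = 0.153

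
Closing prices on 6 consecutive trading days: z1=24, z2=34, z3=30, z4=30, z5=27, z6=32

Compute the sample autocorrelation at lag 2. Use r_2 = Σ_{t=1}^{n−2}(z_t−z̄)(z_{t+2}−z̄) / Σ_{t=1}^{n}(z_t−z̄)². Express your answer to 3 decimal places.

-0.008

Mean z̄ = (24 + 34 + 30 + 30 + 27 + 32)/6 = 29.5000
Deviations from mean: -5.5000, 4.5000, 0.5000, 0.5000, -2.5000, 2.5000
Σ(z_t−z̄)(z_{t+2}−z̄) = (-2.7500) + (2.2500) + (-1.2500) + (1.2500) = -0.5000
Denominator Σ(z_t−z̄)² = 63.5000
r_2 = -0.5000 / 63.5000 = -0.008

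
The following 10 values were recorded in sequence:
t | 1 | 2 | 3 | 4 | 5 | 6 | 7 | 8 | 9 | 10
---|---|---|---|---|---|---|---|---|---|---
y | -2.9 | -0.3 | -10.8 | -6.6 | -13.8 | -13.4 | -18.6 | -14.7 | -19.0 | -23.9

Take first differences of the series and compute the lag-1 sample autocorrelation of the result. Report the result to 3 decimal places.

-0.772

First differences Δy: 2.6, -10.5, 4.2, -7.2, 0.4, -5.2, 3.9, -4.3, -4.9
Mean of differences = -2.3333
Numerator Σ(Δy_t−Δȳ)(Δy_{t+1}−Δȳ) = -171.6578
Denominator Σ(Δy_t−Δȳ)² = 222.4000
r_1(Δy) = -171.6578 / 222.4000 = -0.772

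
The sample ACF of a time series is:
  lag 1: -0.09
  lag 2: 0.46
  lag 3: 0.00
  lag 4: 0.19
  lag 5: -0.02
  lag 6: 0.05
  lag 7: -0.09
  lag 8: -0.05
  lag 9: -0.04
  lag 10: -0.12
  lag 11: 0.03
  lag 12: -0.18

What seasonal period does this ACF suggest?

2

The largest autocorrelation is r_2 = 0.46, with a weaker echo at lag 4 (0.19); the remaining lags stay at or below 0.05.
The dominant spike at lag 2 indicates a seasonal period of 2.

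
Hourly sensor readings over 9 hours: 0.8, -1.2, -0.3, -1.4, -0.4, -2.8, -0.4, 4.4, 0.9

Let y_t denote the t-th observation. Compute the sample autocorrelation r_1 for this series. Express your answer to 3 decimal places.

0.146

Mean ȳ = (0.8 − 1.2 − 0.3 − 1.4 − 0.4 − 2.8 − 0.4 + 4.4 + 0.9)/9 = -0.0444
Numerator Σ_{t=1}^{8}(y_t−ȳ)(y_{t+1}−ȳ) = 4.7247
Denominator Σ(y_t−ȳ)² = 32.4422
r_1 = 4.7247 / 32.4422 = 0.146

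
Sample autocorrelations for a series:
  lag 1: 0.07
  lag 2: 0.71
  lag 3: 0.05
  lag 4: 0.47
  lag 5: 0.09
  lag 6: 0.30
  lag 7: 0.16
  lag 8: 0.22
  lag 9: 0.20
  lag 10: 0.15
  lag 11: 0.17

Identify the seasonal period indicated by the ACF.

The largest autocorrelation is r_2 = 0.71, with weaker echoes at lags 4 (0.47), 6 (0.30) and 8 (0.22); the remaining lags stay at or below 0.20.
The dominant spike at lag 2 indicates a seasonal period of 2.

2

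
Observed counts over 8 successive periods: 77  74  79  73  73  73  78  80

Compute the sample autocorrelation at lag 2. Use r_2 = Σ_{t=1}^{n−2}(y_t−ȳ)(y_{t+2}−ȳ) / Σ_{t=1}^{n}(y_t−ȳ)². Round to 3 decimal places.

Mean ȳ = (77 + 74 + 79 + 73 + 73 + 73 + 78 + 80)/8 = 75.8750
Deviations from mean: 1.1250, -1.8750, 3.1250, -2.8750, -2.8750, -2.8750, 2.1250, 4.1250
Numerator Σ_{t=1}^{6}(y_t−ȳ)(y_{t+2}−ȳ) = -9.7813
Denominator Σ(y_t−ȳ)² = 60.8750
r_2 = -9.7813 / 60.8750 = -0.161

-0.161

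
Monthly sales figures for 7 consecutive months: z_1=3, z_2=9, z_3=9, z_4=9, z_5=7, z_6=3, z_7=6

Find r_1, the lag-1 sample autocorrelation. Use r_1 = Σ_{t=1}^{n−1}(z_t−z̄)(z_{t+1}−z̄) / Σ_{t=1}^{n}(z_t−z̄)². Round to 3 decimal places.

0.107

Mean z̄ = (3 + 9 + 9 + 9 + 7 + 3 + 6)/7 = 6.5714
Deviations from mean: -3.5714, 2.4286, 2.4286, 2.4286, 0.4286, -3.5714, -0.5714
Σ(z_t−z̄)(z_{t+1}−z̄) = (-8.6735) + (5.8980) + (5.8980) + (1.0408) + (-1.5306) + (2.0408) = 4.6735
Denominator Σ(z_t−z̄)² = 43.7143
r_1 = 4.6735 / 43.7143 = 0.107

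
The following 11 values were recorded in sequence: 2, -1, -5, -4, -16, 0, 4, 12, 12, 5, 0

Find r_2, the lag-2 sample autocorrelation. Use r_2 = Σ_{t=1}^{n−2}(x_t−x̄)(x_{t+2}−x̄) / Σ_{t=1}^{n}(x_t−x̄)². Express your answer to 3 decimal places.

Mean x̄ = (2 − 1 − 5 − 4 − 16 + 0 + 4 + 12 + 12 + 5 + 0)/11 = 0.8182
Numerator Σ_{t=1}^{9}(x_t−x̄)(x_{t+2}−x̄) = 114.2066
Denominator Σ(x_t−x̄)² = 623.6364
r_2 = 114.2066 / 623.6364 = 0.183

0.183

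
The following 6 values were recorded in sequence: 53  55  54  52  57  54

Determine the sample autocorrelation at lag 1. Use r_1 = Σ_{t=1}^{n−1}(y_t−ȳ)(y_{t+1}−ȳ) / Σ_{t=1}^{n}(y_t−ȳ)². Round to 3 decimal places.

-0.496

Mean ȳ = (53 + 55 + 54 + 52 + 57 + 54)/6 = 54.1667
Deviations from mean: -1.1667, 0.8333, -0.1667, -2.1667, 2.8333, -0.1667
Σ(y_t−ȳ)(y_{t+1}−ȳ) = (-0.9722) + (-0.1389) + (0.3611) + (-6.1389) + (-0.4722) = -7.3611
Denominator Σ(y_t−ȳ)² = 14.8333
r_1 = -7.3611 / 14.8333 = -0.496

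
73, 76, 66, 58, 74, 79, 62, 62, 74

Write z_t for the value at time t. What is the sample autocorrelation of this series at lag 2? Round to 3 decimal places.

Mean z̄ = (73 + 76 + 66 + 58 + 74 + 79 + 62 + 62 + 74)/9 = 69.3333
Σ(z_t−z̄)(z_{t+2}−z̄) = (-12.2222) + (-75.5556) + (-15.5556) + (-109.5556) + (-34.2222) + (-70.8889) + (-34.2222) = -352.2222
Denominator Σ(z_t−z̄)² = 442.0000
r_2 = -352.2222 / 442.0000 = -0.797

-0.797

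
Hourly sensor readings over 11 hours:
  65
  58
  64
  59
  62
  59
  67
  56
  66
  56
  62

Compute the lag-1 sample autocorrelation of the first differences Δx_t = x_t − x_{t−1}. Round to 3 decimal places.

-0.873

First differences Δx: -7, 6, -5, 3, -3, 8, -11, 10, -10, 6
Mean of differences = -0.3000
Numerator Σ(Δx_t−Δx̄)(Δx_{t+1}−Δx̄) = -478.6900
Denominator Σ(Δx_t−Δx̄)² = 548.1000
r_1(Δx) = -478.6900 / 548.1000 = -0.873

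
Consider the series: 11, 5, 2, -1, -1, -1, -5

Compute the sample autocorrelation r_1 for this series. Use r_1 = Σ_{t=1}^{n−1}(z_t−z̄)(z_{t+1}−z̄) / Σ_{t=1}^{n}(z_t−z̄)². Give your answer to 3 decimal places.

0.380

Mean z̄ = (11 + 5 + 2 − 1 − 1 − 1 − 5)/7 = 1.4286
Deviations from mean: 9.5714, 3.5714, 0.5714, -2.4286, -2.4286, -2.4286, -6.4286
Σ(z_t−z̄)(z_{t+1}−z̄) = (34.1837) + (2.0408) + (-1.3878) + (5.8980) + (5.8980) + (15.6122) = 62.2449
Denominator Σ(z_t−z̄)² = 163.7143
r_1 = 62.2449 / 163.7143 = 0.380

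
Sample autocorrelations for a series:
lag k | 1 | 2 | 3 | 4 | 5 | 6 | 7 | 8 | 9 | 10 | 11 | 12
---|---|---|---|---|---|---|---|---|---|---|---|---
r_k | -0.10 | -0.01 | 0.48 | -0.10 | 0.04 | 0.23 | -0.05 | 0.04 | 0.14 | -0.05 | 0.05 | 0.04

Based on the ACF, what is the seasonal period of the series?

3

The largest autocorrelation is r_3 = 0.48, with a weaker echo at lag 6 (0.23); the remaining lags stay at or below 0.14.
The dominant spike at lag 3 indicates a seasonal period of 3.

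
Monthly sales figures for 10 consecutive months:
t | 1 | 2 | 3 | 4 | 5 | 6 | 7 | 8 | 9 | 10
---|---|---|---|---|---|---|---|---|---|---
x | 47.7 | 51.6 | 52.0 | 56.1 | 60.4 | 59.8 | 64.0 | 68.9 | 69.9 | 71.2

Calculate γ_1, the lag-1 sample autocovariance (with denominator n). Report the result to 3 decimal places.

43.341

Mean x̄ = (47.7 + 51.6 + 52.0 + 56.1 + 60.4 + 59.8 + 64.0 + 68.9 + 69.9 + 71.2)/10 = 60.1600
Σ_{t=1}^{9}(x_t−x̄)(x_{t+1}−x̄) = 433.4124
γ_1 = 433.4124 / 10 = 43.341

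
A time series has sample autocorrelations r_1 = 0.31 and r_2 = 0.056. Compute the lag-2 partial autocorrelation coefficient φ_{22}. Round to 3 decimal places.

-0.044

φ_{22} = (r_2 − r_1²) / (1 − r_1²)
r_1² = (0.31)² = 0.0961
Numerator = 0.056 − 0.0961 = -0.0401; denominator = 1 − 0.0961 = 0.9039
φ_{22} = -0.0401 / 0.9039 = -0.044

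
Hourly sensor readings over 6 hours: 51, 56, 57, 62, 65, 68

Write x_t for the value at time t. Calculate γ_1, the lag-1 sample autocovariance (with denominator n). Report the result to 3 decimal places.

15.329

Mean x̄ = (51 + 56 + 57 + 62 + 65 + 68)/6 = 59.8333
Σ_{t=1}^{5}(x_t−x̄)(x_{t+1}−x̄) = 91.9722
γ_1 = 91.9722 / 6 = 15.329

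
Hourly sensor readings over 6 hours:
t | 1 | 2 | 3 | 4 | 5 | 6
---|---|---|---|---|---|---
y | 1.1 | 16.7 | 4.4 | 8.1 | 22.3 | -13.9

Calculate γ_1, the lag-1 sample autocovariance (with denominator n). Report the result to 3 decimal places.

-62.605

Mean ȳ = (1.1 + 16.7 + 4.4 + 8.1 + 22.3 − 13.9)/6 = 6.4500
Deviations: -5.3500, 10.2500, -2.0500, 1.6500, 15.8500, -20.3500
Σ_{t=1}^{5}(y_t−ȳ)(y_{t+1}−ȳ) = -375.6275
γ_1 = -375.6275 / 6 = -62.605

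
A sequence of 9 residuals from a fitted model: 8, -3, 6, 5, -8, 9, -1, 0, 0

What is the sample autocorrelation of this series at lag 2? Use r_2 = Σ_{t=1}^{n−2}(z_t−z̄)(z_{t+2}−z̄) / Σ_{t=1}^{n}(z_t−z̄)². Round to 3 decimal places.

0.048

Mean z̄ = (8 − 3 + 6 + 5 − 8 + 9 − 1 + 0 + 0)/9 = 1.7778
Numerator Σ_{t=1}^{7}(z_t−z̄)(z_{t+2}−z̄) = 12.1235
Denominator Σ(z_t−z̄)² = 251.5556
r_2 = 12.1235 / 251.5556 = 0.048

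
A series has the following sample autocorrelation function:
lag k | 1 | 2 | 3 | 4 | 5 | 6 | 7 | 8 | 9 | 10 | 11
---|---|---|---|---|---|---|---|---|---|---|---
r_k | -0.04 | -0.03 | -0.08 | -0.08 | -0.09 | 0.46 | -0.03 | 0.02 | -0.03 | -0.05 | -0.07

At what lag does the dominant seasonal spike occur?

The largest autocorrelation is r_6 = 0.46; the remaining lags stay at or below 0.02.
The dominant spike at lag 6 indicates a seasonal period of 6.

6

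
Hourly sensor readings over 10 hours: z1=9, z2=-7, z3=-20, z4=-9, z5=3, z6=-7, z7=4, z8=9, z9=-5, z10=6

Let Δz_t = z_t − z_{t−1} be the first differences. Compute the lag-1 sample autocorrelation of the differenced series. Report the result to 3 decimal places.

First differences Δz: -16, -13, 11, 12, -10, 11, 5, -14, 11
Mean of differences = -0.3333
Numerator Σ(Δz_t−Δz̄)(Δz_{t+1}−Δz̄) = -201.4444
Denominator Σ(Δz_t−Δz̄)² = 1252.0000
r_1(Δz) = -201.4444 / 1252.0000 = -0.161

-0.161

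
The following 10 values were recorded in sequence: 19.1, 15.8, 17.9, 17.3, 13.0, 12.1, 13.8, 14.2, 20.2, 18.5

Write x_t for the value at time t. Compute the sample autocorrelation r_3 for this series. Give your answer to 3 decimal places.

-0.293

Mean x̄ = (19.1 + 15.8 + 17.9 + 17.3 + 13.0 + 12.1 + 13.8 + 14.2 + 20.2 + 18.5)/10 = 16.1900
Numerator Σ_{t=1}^{7}(x_t−x̄)(x_{t+3}−x̄) = -20.7463
Denominator Σ(x_t−x̄)² = 70.7690
r_3 = -20.7463 / 70.7690 = -0.293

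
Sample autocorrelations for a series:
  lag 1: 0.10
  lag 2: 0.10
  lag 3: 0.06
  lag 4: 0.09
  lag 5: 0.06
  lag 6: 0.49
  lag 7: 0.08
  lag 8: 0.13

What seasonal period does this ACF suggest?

The largest autocorrelation is r_6 = 0.49; the remaining lags stay at or below 0.13.
The dominant spike at lag 6 indicates a seasonal period of 6.

6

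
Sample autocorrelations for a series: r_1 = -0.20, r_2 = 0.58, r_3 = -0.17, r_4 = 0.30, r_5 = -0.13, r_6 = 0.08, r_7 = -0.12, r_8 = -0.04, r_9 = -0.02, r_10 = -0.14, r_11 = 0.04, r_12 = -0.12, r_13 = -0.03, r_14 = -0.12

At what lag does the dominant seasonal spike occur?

The largest autocorrelation is r_2 = 0.58, with a weaker echo at lag 4 (0.30); the remaining lags stay at or below 0.08.
The dominant spike at lag 2 indicates a seasonal period of 2.

2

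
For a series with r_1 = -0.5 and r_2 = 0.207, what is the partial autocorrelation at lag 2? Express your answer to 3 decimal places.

-0.057

φ_{22} = (r_2 − r_1²) / (1 − r_1²)
r_1² = (-0.5)² = 0.25
Numerator = 0.207 − 0.2500 = -0.0430; denominator = 1 − 0.2500 = 0.7500
φ_{22} = -0.0430 / 0.7500 = -0.057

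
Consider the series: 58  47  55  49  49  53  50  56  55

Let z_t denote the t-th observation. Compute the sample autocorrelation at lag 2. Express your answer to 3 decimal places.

0.227

Mean z̄ = (58 + 47 + 55 + 49 + 49 + 53 + 50 + 56 + 55)/9 = 52.4444
Σ(z_t−z̄)(z_{t+2}−z̄) = (14.1975) + (18.7531) + (-8.8025) + (-1.9136) + (8.4198) + (1.9753) + (-6.2469) = 26.3827
Denominator Σ(z_t−z̄)² = 116.2222
r_2 = 26.3827 / 116.2222 = 0.227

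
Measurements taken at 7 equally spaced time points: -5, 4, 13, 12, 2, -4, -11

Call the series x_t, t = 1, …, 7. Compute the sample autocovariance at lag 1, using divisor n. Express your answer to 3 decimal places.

29.015

Mean x̄ = (-5 + 4 + 13 + 12 + 2 − 4 − 11)/7 = 1.5714
Deviations: -6.5714, 2.4286, 11.4286, 10.4286, 0.4286, -5.5714, -12.5714
Σ_{t=1}^{6}(x_t−x̄)(x_{t+1}−x̄) = 203.1020
γ_1 = 203.1020 / 7 = 29.015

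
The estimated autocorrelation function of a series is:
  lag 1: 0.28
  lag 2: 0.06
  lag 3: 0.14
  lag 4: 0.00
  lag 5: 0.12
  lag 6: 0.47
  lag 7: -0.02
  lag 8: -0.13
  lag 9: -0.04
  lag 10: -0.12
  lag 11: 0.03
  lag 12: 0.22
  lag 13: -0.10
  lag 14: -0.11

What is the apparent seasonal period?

6

The largest autocorrelation is r_6 = 0.47; the remaining lags stay at or below 0.28. The elevated value at lag 1 (0.28), dropping to 0.06 at lag 2, reflects decaying short-term dependence rather than seasonality.
The dominant spike at lag 6 indicates a seasonal period of 6.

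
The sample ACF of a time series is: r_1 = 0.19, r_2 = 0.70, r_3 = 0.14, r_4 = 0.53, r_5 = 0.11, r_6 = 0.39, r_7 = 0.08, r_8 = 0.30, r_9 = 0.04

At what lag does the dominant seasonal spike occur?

The largest autocorrelation is r_2 = 0.70, with weaker echoes at lags 4 (0.53), 6 (0.39) and 8 (0.30); the remaining lags stay at or below 0.19.
The dominant spike at lag 2 indicates a seasonal period of 2.

2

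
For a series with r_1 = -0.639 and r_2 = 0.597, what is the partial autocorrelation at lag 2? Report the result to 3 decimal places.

φ_{22} = (r_2 − r_1²) / (1 − r_1²)
r_1² = (-0.639)² = 0.408321
Numerator = 0.597 − 0.4083 = 0.1887; denominator = 1 − 0.4083 = 0.5917
φ_{22} = 0.1887 / 0.5917 = 0.319

0.319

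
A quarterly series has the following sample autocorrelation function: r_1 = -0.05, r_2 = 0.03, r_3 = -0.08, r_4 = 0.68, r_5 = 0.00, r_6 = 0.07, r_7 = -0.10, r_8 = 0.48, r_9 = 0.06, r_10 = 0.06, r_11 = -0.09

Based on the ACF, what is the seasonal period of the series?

The largest autocorrelation is r_4 = 0.68, with a weaker echo at lag 8 (0.48); the remaining lags stay at or below 0.07.
The dominant spike at lag 4 indicates a seasonal period of 4.

4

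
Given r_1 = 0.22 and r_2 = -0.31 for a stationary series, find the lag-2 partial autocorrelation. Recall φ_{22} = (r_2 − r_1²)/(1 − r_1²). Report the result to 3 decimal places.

-0.377

φ_{22} = (r_2 − r_1²) / (1 − r_1²)
r_1² = (0.22)² = 0.0484
Numerator = -0.31 − 0.0484 = -0.3584; denominator = 1 − 0.0484 = 0.9516
φ_{22} = -0.3584 / 0.9516 = -0.377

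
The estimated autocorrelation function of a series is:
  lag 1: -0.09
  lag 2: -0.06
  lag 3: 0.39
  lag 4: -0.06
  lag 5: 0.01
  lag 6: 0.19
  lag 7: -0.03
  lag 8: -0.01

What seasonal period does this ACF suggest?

The largest autocorrelation is r_3 = 0.39, with a weaker echo at lag 6 (0.19); the remaining lags stay at or below 0.01.
The dominant spike at lag 3 indicates a seasonal period of 3.

3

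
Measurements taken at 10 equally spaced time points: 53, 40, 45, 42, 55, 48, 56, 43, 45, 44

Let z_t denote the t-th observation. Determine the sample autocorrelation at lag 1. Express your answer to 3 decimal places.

-0.217

Mean z̄ = (53 + 40 + 45 + 42 + 55 + 48 + 56 + 43 + 45 + 44)/10 = 47.1000
Numerator Σ_{t=1}^{9}(z_t−z̄)(z_{t+1}−z̄) = -62.8100
Denominator Σ(z_t−z̄)² = 288.9000
r_1 = -62.8100 / 288.9000 = -0.217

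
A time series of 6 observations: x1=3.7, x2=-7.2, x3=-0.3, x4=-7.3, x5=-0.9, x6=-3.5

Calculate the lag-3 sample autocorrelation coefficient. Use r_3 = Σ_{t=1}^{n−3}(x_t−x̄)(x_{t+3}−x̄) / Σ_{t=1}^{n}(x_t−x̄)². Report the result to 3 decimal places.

-0.430

Mean x̄ = (3.7 − 7.2 − 0.3 − 7.3 − 0.9 − 3.5)/6 = -2.5833
Σ(x_t−x̄)(x_{t+3}−x̄) = (-29.6364) + (-7.7714) + (-2.0931) = -39.5008
Denominator Σ(x_t−x̄)² = 91.9283
r_3 = -39.5008 / 91.9283 = -0.430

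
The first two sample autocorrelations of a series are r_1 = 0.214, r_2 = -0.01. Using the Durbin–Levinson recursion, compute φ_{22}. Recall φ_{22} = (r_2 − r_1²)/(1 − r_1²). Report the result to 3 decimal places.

φ_{22} = (r_2 − r_1²) / (1 − r_1²)
r_1² = (0.214)² = 0.045796
Numerator = -0.01 − 0.0458 = -0.0558; denominator = 1 − 0.0458 = 0.9542
φ_{22} = -0.0558 / 0.9542 = -0.058

-0.058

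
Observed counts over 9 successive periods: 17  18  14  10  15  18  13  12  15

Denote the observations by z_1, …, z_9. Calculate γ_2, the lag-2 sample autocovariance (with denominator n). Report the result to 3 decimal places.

-4.765

Mean z̄ = (17 + 18 + 14 + 10 + 15 + 18 + 13 + 12 + 15)/9 = 14.6667
Σ_{t=1}^{7}(z_t−z̄)(z_{t+2}−z̄) = -42.8889
γ_2 = -42.8889 / 9 = -4.765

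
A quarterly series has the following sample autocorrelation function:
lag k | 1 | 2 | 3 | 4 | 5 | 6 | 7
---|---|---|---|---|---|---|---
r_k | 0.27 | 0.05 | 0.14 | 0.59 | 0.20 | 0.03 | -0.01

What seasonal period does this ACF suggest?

The largest autocorrelation is r_4 = 0.59; the remaining lags stay at or below 0.27. The elevated value at lag 1 (0.27), dropping to 0.05 at lag 2, reflects decaying short-term dependence rather than seasonality.
The dominant spike at lag 4 indicates a seasonal period of 4.

4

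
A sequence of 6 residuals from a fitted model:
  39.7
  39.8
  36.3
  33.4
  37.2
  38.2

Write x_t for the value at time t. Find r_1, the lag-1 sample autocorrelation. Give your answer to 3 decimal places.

0.277

Mean x̄ = (39.7 + 39.8 + 36.3 + 33.4 + 37.2 + 38.2)/6 = 37.4333
Σ(x_t−x̄)(x_{t+1}−x̄) = (5.3644) + (-2.6822) + (4.5711) + (0.9411) + (-0.1789) = 8.0156
Denominator Σ(x_t−x̄)² = 28.9333
r_1 = 8.0156 / 28.9333 = 0.277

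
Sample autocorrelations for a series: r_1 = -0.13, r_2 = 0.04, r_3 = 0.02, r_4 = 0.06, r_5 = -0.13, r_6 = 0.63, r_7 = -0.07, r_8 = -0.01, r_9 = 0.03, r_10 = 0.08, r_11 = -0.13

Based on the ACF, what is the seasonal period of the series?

The largest autocorrelation is r_6 = 0.63; the remaining lags stay at or below 0.08.
The dominant spike at lag 6 indicates a seasonal period of 6.

6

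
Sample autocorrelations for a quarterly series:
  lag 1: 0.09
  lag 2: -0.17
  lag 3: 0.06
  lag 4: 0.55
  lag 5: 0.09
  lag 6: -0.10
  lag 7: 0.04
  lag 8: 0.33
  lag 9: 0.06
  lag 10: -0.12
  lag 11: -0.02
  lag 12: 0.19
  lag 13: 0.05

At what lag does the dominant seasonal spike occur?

4

The largest autocorrelation is r_4 = 0.55, with weaker echoes at lags 8 (0.33) and 12 (0.19); the remaining lags stay at or below 0.09.
The dominant spike at lag 4 indicates a seasonal period of 4.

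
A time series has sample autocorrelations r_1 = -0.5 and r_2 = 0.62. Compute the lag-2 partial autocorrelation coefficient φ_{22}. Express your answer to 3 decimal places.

φ_{22} = (r_2 − r_1²) / (1 − r_1²)
r_1² = (-0.5)² = 0.25
Numerator = 0.62 − 0.2500 = 0.3700; denominator = 1 − 0.2500 = 0.7500
φ_{22} = 0.3700 / 0.7500 = 0.493

0.493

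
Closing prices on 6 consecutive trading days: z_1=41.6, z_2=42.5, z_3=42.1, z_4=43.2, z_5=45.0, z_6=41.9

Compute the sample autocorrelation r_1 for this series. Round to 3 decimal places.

-0.088

Mean z̄ = (41.6 + 42.5 + 42.1 + 43.2 + 45.0 + 41.9)/6 = 42.7167
Deviations from mean: -1.1167, -0.2167, -0.6167, 0.4833, 2.2833, -0.8167
Numerator Σ_{t=1}^{5}(z_t−z̄)(z_{t+1}−z̄) = -0.6836
Denominator Σ(z_t−z̄)² = 7.7883
r_1 = -0.6836 / 7.7883 = -0.088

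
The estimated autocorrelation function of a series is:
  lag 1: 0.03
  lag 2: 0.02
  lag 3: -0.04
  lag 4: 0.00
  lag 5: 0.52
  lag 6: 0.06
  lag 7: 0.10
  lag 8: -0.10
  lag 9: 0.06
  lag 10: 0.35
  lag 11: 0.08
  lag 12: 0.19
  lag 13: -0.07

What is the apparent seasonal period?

5

The largest autocorrelation is r_5 = 0.52, with a weaker echo at lag 10 (0.35); the remaining lags stay at or below 0.19.
The dominant spike at lag 5 indicates a seasonal period of 5.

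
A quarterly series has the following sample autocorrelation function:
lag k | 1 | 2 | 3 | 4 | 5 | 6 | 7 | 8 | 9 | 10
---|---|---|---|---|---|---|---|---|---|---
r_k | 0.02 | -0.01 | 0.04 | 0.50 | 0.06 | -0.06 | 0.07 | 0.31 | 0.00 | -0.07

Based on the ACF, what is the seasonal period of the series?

The largest autocorrelation is r_4 = 0.50, with a weaker echo at lag 8 (0.31); the remaining lags stay at or below 0.07.
The dominant spike at lag 4 indicates a seasonal period of 4.

4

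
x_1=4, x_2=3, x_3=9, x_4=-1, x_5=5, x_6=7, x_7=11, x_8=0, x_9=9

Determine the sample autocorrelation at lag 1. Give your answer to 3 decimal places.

Mean x̄ = (4 + 3 + 9 − 1 + 5 + 7 + 11 + 0 + 9)/9 = 5.2222
Numerator Σ_{t=1}^{8}(x_t−x̄)(x_{t+1}−x̄) = -67.8272
Denominator Σ(x_t−x̄)² = 137.5556
r_1 = -67.8272 / 137.5556 = -0.493

-0.493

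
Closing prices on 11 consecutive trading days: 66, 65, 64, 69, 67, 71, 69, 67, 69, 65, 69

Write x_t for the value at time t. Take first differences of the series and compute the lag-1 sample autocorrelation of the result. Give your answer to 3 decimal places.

First differences Δx: -1, -1, 5, -2, 4, -2, -2, 2, -4, 4
Mean of differences = 0.3000
Numerator Σ(Δx_t−Δx̄)(Δx_{t+1}−Δx̄) = -54.0900
Denominator Σ(Δx_t−Δx̄)² = 90.1000
r_1(Δx) = -54.0900 / 90.1000 = -0.600

-0.600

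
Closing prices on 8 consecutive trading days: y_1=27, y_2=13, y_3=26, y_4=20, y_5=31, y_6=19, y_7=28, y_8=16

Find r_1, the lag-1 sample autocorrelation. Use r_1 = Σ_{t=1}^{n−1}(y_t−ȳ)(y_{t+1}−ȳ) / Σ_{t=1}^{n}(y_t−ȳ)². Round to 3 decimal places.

-0.667

Mean ȳ = (27 + 13 + 26 + 20 + 31 + 19 + 28 + 16)/8 = 22.5000
Deviations from mean: 4.5000, -9.5000, 3.5000, -2.5000, 8.5000, -3.5000, 5.5000, -6.5000
Numerator Σ_{t=1}^{7}(y_t−ȳ)(y_{t+1}−ȳ) = -190.7500
Denominator Σ(y_t−ȳ)² = 286.0000
r_1 = -190.7500 / 286.0000 = -0.667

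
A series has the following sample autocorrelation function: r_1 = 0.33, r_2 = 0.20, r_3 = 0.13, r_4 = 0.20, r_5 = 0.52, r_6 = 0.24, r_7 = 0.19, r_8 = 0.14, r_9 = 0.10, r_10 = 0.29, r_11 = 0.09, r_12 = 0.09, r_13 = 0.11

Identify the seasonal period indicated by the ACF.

The largest autocorrelation is r_5 = 0.52; the remaining lags stay at or below 0.33. The elevated value at lag 1 (0.33), dropping to 0.20 at lag 2, reflects decaying short-term dependence rather than seasonality.
The dominant spike at lag 5 indicates a seasonal period of 5.

5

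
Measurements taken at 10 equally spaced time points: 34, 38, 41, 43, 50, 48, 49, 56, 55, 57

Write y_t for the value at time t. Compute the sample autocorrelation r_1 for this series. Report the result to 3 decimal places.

Mean ȳ = (34 + 38 + 41 + 43 + 50 + 48 + 49 + 56 + 55 + 57)/10 = 47.1000
Numerator Σ_{t=1}^{9}(y_t−ȳ)(y_{t+1}−ȳ) = 357.5900
Denominator Σ(y_t−ȳ)² = 560.9000
r_1 = 357.5900 / 560.9000 = 0.638

0.638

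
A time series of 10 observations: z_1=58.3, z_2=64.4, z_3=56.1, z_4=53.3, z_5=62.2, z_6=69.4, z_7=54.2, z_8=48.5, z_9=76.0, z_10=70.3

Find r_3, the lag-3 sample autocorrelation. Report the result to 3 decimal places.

0.124

Mean z̄ = (58.3 + 64.4 + 56.1 + 53.3 + 62.2 + 69.4 + 54.2 + 48.5 + 76.0 + 70.3)/10 = 61.2700
Numerator Σ_{t=1}^{7}(z_t−z̄)(z_{t+3}−z̄) = 84.9343
Denominator Σ(z_t−z̄)² = 687.4010
r_3 = 84.9343 / 687.4010 = 0.124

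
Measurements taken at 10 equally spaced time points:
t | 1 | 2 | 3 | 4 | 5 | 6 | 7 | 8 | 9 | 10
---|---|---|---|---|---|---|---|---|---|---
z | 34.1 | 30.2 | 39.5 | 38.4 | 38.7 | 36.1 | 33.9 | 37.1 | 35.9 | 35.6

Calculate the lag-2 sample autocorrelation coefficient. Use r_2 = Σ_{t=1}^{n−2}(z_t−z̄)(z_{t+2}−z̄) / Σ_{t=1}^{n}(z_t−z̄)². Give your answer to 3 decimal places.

-0.238

Mean z̄ = (34.1 + 30.2 + 39.5 + 38.4 + 38.7 + 36.1 + 33.9 + 37.1 + 35.9 + 35.6)/10 = 35.9500
Numerator Σ_{t=1}^{8}(z_t−z̄)(z_{t+2}−z̄) = -16.2900
Denominator Σ(z_t−z̄)² = 68.3250
r_2 = -16.2900 / 68.3250 = -0.238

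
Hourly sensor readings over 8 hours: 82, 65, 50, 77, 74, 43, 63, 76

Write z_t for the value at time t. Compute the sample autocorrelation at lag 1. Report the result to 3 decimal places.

-0.170

Mean z̄ = (82 + 65 + 50 + 77 + 74 + 43 + 63 + 76)/8 = 66.2500
Deviations from mean: 15.7500, -1.2500, -16.2500, 10.7500, 7.7500, -23.2500, -3.2500, 9.7500
Σ(z_t−z̄)(z_{t+1}−z̄) = (-19.6875) + (20.3125) + (-174.6875) + (83.3125) + (-180.1875) + (75.5625) + (-31.6875) = -227.0625
Denominator Σ(z_t−z̄)² = 1335.5000
r_1 = -227.0625 / 1335.5000 = -0.170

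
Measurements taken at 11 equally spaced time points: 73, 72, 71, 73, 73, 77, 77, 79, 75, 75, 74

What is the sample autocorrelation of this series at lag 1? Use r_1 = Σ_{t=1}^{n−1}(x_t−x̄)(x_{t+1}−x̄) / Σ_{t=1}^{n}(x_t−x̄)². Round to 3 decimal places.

Mean x̄ = (73 + 72 + 71 + 73 + 73 + 77 + 77 + 79 + 75 + 75 + 74)/11 = 74.4545
Numerator Σ_{t=1}^{10}(x_t−x̄)(x_{t+1}−x̄) = 36.0661
Denominator Σ(x_t−x̄)² = 58.7273
r_1 = 36.0661 / 58.7273 = 0.614

0.614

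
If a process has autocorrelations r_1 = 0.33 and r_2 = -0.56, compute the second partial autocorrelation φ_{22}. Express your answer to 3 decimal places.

-0.751

φ_{22} = (r_2 − r_1²) / (1 − r_1²)
r_1² = (0.33)² = 0.1089
Numerator = -0.56 − 0.1089 = -0.6689; denominator = 1 − 0.1089 = 0.8911
φ_{22} = -0.6689 / 0.8911 = -0.751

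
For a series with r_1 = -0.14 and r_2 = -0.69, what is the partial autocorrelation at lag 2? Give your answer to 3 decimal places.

φ_{22} = (r_2 − r_1²) / (1 − r_1²)
r_1² = (-0.14)² = 0.0196
Numerator = -0.69 − 0.0196 = -0.7096; denominator = 1 − 0.0196 = 0.9804
φ_{22} = -0.7096 / 0.9804 = -0.724

-0.724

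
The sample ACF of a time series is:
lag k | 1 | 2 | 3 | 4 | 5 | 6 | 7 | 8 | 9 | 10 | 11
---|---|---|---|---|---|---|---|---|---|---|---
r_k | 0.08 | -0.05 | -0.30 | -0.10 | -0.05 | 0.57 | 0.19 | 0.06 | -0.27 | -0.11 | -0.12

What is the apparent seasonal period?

6

The largest autocorrelation is r_6 = 0.57; the remaining lags stay at or below 0.19.
The dominant spike at lag 6 indicates a seasonal period of 6.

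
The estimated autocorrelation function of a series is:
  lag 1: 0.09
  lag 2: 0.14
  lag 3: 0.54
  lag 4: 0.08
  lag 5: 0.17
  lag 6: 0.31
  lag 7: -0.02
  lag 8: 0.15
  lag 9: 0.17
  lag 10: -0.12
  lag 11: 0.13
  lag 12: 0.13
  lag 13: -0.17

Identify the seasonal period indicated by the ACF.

The largest autocorrelation is r_3 = 0.54, with a weaker echo at lag 6 (0.31); the remaining lags stay at or below 0.17.
The dominant spike at lag 3 indicates a seasonal period of 3.

3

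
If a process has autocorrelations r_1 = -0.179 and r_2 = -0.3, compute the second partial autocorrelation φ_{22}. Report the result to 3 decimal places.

-0.343

φ_{22} = (r_2 − r_1²) / (1 − r_1²)
r_1² = (-0.179)² = 0.032041
Numerator = -0.3 − 0.0320 = -0.3320; denominator = 1 − 0.0320 = 0.9680
φ_{22} = -0.3320 / 0.9680 = -0.343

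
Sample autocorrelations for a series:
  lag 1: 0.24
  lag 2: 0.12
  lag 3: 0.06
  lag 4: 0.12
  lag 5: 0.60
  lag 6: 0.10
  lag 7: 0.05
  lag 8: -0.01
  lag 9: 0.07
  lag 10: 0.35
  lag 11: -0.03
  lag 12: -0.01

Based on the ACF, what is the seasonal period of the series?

5

The largest autocorrelation is r_5 = 0.60, with a weaker echo at lag 10 (0.35); the remaining lags stay at or below 0.24. The elevated value at lag 1 (0.24), dropping to 0.12 at lag 2, reflects decaying short-term dependence rather than seasonality.
The dominant spike at lag 5 indicates a seasonal period of 5.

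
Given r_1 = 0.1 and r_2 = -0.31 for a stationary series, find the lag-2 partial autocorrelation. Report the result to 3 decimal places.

φ_{22} = (r_2 − r_1²) / (1 − r_1²)
r_1² = (0.1)² = 0.01
Numerator = -0.31 − 0.0100 = -0.3200; denominator = 1 − 0.0100 = 0.9900
φ_{22} = -0.3200 / 0.9900 = -0.323

-0.323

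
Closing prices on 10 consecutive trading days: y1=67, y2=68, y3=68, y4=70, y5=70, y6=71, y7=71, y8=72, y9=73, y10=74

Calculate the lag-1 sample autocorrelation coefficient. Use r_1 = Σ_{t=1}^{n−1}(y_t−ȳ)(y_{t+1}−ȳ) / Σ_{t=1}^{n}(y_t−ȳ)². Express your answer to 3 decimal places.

Mean ȳ = (67 + 68 + 68 + 70 + 70 + 71 + 71 + 72 + 73 + 74)/10 = 70.4000
Numerator Σ_{t=1}^{9}(y_t−ȳ)(y_{t+1}−ȳ) = 29.6400
Denominator Σ(y_t−ȳ)² = 46.4000
r_1 = 29.6400 / 46.4000 = 0.639

0.639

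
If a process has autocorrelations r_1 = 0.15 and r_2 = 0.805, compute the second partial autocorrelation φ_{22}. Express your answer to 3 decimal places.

0.801

φ_{22} = (r_2 − r_1²) / (1 − r_1²)
r_1² = (0.15)² = 0.0225
Numerator = 0.805 − 0.0225 = 0.7825; denominator = 1 − 0.0225 = 0.9775
φ_{22} = 0.7825 / 0.9775 = 0.801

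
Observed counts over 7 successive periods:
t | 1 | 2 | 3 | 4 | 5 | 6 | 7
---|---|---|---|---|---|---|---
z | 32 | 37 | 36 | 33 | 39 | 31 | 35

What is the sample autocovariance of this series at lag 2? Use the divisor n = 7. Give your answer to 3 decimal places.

0.813

Mean z̄ = (32 + 37 + 36 + 33 + 39 + 31 + 35)/7 = 34.7143
Deviations: -2.7143, 2.2857, 1.2857, -1.7143, 4.2857, -3.7143, 0.2857
Σ_{t=1}^{5}(z_t−z̄)(z_{t+2}−z̄) = 5.6939
γ_2 = 5.6939 / 7 = 0.813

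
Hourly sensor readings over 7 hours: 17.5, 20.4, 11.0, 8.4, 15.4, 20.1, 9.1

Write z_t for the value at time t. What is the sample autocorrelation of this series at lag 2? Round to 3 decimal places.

Mean z̄ = (17.5 + 20.4 + 11.0 + 8.4 + 15.4 + 20.1 + 9.1)/7 = 14.5571
Σ(z_t−z̄)(z_{t+2}−z̄) = (-10.4682) + (-35.9753) + (-2.9982) + (-34.1282) + (-4.5996) = -88.1694
Denominator Σ(z_t−z̄)² = 154.5771
r_2 = -88.1694 / 154.5771 = -0.570

-0.570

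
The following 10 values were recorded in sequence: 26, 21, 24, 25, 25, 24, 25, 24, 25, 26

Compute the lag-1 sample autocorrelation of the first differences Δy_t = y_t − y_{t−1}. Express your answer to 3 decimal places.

First differences Δy: -5, 3, 1, 0, -1, 1, -1, 1, 1
Mean of differences = 0.0000
Numerator Σ(Δy_t−Δȳ)(Δy_{t+1}−Δȳ) = -14.0000
Denominator Σ(Δy_t−Δȳ)² = 40.0000
r_1(Δy) = -14.0000 / 40.0000 = -0.350

-0.350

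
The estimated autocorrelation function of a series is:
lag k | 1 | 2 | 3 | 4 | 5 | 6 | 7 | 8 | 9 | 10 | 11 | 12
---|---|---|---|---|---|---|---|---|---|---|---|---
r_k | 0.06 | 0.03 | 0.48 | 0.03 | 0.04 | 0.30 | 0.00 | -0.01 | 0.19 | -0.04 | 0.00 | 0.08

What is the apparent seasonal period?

The largest autocorrelation is r_3 = 0.48, with weaker echoes at lags 6 (0.30) and 9 (0.19); the remaining lags stay at or below 0.08.
The dominant spike at lag 3 indicates a seasonal period of 3.

3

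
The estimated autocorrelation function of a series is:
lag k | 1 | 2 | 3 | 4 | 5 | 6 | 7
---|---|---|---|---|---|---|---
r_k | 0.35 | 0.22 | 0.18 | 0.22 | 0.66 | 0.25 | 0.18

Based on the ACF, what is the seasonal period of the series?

5

The largest autocorrelation is r_5 = 0.66; the remaining lags stay at or below 0.35. The elevated value at lag 1 (0.35), dropping to 0.22 at lag 2, reflects decaying short-term dependence rather than seasonality.
The dominant spike at lag 5 indicates a seasonal period of 5.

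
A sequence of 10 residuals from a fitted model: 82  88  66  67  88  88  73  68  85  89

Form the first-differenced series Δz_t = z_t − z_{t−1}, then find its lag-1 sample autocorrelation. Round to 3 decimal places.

First differences Δz: 6, -22, 1, 21, 0, -15, -5, 17, 4
Mean of differences = 0.7778
Numerator Σ(Δz_t−Δz̄)(Δz_{t+1}−Δz̄) = -73.2716
Denominator Σ(Δz_t−Δz̄)² = 1511.5556
r_1(Δz) = -73.2716 / 1511.5556 = -0.048

-0.048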